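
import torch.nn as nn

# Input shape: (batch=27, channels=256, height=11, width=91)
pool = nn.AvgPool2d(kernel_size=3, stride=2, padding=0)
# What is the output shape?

Input shape: (27, 256, 11, 91)
Output shape: (27, 256, 5, 45)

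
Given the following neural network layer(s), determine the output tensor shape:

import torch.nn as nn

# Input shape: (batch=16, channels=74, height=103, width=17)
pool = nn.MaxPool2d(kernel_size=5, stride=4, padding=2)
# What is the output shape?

Input shape: (16, 74, 103, 17)
Output shape: (16, 74, 26, 5)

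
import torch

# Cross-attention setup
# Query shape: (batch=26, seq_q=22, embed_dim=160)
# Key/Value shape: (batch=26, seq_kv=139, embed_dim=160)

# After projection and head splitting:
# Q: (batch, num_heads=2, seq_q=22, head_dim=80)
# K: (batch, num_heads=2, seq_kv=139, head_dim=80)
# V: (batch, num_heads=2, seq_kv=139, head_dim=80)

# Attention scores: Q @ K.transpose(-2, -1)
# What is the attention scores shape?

Input shape: (26, 22, 160)
Output shape: (26, 2, 22, 139)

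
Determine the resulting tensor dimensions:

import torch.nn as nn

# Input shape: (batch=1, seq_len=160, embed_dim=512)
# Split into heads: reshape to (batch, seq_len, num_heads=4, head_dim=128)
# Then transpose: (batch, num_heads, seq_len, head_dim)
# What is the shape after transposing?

Input shape: (1, 160, 512)
  -> after reshape: (1, 160, 4, 128)
Output shape: (1, 4, 160, 128)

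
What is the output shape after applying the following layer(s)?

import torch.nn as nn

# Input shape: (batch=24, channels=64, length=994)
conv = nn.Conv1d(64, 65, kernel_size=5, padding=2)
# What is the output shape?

Input shape: (24, 64, 994)
Output shape: (24, 65, 994)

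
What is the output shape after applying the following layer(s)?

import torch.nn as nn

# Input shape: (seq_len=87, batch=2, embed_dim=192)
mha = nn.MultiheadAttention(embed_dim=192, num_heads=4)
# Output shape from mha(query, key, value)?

Input shape: (87, 2, 192)
Output shape: (87, 2, 192)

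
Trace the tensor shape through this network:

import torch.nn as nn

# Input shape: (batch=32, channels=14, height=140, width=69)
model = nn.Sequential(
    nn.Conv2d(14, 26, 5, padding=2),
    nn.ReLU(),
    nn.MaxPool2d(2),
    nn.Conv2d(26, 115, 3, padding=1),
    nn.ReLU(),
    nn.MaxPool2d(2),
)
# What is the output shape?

Input shape: (32, 14, 140, 69)
  -> after first Conv2d: (32, 26, 140, 69)
  -> after first MaxPool2d: (32, 26, 70, 34)
  -> after second Conv2d: (32, 115, 70, 34)
Output shape: (32, 115, 35, 17)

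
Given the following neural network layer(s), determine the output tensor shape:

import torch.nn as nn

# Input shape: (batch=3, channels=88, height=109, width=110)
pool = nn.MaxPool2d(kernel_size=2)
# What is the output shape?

Input shape: (3, 88, 109, 110)
Output shape: (3, 88, 54, 55)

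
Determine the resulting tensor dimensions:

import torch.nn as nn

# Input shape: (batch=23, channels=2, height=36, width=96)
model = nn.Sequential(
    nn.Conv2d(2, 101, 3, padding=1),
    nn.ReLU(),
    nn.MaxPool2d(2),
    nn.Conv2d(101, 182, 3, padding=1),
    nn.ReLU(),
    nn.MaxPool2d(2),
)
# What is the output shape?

Input shape: (23, 2, 36, 96)
  -> after first Conv2d: (23, 101, 36, 96)
  -> after first MaxPool2d: (23, 101, 18, 48)
  -> after second Conv2d: (23, 182, 18, 48)
Output shape: (23, 182, 9, 24)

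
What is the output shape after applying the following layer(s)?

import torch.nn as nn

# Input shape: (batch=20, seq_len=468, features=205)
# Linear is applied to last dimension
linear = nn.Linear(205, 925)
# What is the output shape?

Input shape: (20, 468, 205)
Output shape: (20, 468, 925)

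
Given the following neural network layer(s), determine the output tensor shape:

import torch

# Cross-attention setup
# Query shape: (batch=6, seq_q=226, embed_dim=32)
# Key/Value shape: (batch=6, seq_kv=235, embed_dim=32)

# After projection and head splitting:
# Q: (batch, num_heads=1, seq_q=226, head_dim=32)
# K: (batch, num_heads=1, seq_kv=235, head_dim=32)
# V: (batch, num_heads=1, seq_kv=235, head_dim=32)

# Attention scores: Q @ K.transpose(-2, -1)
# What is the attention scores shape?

Input shape: (6, 226, 32)
Output shape: (6, 1, 226, 235)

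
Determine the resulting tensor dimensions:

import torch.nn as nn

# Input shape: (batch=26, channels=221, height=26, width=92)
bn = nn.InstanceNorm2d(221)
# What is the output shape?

Input shape: (26, 221, 26, 92)
Output shape: (26, 221, 26, 92)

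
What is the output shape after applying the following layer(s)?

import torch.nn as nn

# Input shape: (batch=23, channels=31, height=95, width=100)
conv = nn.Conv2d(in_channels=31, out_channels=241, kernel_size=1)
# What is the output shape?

Input shape: (23, 31, 95, 100)
Output shape: (23, 241, 95, 100)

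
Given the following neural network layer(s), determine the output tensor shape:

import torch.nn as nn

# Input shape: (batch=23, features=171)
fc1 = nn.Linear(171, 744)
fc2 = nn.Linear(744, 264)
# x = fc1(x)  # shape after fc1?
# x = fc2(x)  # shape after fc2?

Input shape: (23, 171)
  -> after fc1: (23, 744)
Output shape: (23, 264)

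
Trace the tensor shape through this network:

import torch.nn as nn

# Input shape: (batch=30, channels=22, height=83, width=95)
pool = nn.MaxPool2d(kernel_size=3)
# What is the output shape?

Input shape: (30, 22, 83, 95)
Output shape: (30, 22, 27, 31)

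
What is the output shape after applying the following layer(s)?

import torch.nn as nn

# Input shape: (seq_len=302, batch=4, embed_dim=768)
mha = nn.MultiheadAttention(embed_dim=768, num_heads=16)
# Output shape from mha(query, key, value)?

Input shape: (302, 4, 768)
Output shape: (302, 4, 768)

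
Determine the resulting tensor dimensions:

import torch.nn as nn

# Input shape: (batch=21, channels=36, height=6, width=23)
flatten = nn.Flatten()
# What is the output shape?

Input shape: (21, 36, 6, 23)
Output shape: (21, 4968)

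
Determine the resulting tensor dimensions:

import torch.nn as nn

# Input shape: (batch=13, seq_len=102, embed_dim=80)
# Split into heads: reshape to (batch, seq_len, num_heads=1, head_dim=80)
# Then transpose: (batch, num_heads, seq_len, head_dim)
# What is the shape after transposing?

Input shape: (13, 102, 80)
  -> after reshape: (13, 102, 1, 80)
Output shape: (13, 1, 102, 80)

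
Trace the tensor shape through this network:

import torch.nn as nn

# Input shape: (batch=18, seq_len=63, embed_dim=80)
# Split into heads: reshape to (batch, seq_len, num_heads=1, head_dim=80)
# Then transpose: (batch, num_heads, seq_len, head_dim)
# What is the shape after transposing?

Input shape: (18, 63, 80)
  -> after reshape: (18, 63, 1, 80)
Output shape: (18, 1, 63, 80)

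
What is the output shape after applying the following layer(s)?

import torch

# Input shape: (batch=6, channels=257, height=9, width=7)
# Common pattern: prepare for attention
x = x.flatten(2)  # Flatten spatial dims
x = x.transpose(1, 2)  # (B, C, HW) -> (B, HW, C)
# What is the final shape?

Input shape: (6, 257, 9, 7)
  -> after flatten(2): (6, 257, 63)
Output shape: (6, 63, 257)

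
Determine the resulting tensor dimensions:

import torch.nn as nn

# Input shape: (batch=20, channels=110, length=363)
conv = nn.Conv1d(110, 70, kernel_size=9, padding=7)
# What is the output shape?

Input shape: (20, 110, 363)
Output shape: (20, 70, 369)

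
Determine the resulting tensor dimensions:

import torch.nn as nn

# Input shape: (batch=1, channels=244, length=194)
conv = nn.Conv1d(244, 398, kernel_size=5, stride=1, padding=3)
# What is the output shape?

Input shape: (1, 244, 194)
Output shape: (1, 398, 196)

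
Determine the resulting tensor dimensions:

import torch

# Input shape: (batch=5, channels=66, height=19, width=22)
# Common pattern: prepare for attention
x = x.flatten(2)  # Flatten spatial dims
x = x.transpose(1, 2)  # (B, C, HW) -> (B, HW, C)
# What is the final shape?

Input shape: (5, 66, 19, 22)
  -> after flatten(2): (5, 66, 418)
Output shape: (5, 418, 66)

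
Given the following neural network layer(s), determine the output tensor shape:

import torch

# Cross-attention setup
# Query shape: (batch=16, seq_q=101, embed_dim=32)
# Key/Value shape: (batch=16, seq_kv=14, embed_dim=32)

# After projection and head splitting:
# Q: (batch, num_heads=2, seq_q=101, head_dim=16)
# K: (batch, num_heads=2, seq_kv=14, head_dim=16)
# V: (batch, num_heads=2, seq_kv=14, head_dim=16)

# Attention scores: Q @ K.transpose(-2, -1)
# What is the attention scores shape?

Input shape: (16, 101, 32)
Output shape: (16, 2, 101, 14)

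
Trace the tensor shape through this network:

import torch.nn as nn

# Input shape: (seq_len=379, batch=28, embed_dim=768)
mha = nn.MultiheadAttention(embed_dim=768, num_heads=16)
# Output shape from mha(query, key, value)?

Input shape: (379, 28, 768)
Output shape: (379, 28, 768)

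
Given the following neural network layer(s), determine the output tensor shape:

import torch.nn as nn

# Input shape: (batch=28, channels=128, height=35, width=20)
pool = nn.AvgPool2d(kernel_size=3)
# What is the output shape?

Input shape: (28, 128, 35, 20)
Output shape: (28, 128, 11, 6)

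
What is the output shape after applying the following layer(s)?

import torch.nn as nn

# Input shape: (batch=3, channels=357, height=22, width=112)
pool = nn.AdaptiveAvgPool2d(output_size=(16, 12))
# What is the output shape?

Input shape: (3, 357, 22, 112)
Output shape: (3, 357, 16, 12)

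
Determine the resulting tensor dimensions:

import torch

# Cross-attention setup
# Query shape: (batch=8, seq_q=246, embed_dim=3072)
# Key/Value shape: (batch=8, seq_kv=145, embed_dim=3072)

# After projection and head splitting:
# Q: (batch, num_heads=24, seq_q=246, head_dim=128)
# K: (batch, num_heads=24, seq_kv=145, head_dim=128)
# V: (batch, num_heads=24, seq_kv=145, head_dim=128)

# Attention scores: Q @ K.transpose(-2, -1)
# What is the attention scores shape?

Input shape: (8, 246, 3072)
Output shape: (8, 24, 246, 145)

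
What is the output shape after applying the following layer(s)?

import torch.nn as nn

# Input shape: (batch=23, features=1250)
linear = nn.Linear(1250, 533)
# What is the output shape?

Input shape: (23, 1250)
Output shape: (23, 533)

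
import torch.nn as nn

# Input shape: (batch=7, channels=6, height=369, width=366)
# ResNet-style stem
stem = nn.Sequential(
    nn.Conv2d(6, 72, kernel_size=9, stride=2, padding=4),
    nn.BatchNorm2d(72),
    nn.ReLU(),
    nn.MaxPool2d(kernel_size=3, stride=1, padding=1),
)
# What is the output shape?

Input shape: (7, 6, 369, 366)
  -> after Conv2d 9x9 stride=2: (7, 72, 185, 183)
Output shape: (7, 72, 185, 183)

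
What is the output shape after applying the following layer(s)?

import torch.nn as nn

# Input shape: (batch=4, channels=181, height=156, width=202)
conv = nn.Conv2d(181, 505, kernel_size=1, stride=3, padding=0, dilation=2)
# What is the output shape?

Input shape: (4, 181, 156, 202)
Output shape: (4, 505, 52, 68)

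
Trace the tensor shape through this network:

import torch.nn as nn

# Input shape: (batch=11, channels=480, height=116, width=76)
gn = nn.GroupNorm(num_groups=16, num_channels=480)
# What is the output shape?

Input shape: (11, 480, 116, 76)
Output shape: (11, 480, 116, 76)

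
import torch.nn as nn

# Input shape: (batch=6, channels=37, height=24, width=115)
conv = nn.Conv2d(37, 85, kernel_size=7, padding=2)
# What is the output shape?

Input shape: (6, 37, 24, 115)
Output shape: (6, 85, 22, 113)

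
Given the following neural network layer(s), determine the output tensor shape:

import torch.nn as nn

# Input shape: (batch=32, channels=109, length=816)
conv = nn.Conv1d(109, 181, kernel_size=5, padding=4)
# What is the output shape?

Input shape: (32, 109, 816)
Output shape: (32, 181, 820)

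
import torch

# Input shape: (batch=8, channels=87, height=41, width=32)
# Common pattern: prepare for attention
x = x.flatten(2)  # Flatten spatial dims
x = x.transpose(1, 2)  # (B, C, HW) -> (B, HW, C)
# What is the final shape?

Input shape: (8, 87, 41, 32)
  -> after flatten(2): (8, 87, 1312)
Output shape: (8, 1312, 87)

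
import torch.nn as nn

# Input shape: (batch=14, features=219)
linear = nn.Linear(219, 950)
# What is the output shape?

Input shape: (14, 219)
Output shape: (14, 950)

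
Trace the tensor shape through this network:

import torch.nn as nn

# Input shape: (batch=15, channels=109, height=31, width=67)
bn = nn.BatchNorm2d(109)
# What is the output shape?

Input shape: (15, 109, 31, 67)
Output shape: (15, 109, 31, 67)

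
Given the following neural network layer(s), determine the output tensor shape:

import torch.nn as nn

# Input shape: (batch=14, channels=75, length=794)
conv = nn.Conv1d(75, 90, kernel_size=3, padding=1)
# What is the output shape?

Input shape: (14, 75, 794)
Output shape: (14, 90, 794)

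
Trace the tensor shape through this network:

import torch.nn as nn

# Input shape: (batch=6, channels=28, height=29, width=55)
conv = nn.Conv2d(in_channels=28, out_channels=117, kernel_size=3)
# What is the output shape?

Input shape: (6, 28, 29, 55)
Output shape: (6, 117, 27, 53)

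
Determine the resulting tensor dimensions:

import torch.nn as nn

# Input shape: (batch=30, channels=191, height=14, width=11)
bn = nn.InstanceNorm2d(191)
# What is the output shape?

Input shape: (30, 191, 14, 11)
Output shape: (30, 191, 14, 11)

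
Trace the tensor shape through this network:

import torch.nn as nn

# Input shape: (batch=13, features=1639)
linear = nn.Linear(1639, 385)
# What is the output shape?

Input shape: (13, 1639)
Output shape: (13, 385)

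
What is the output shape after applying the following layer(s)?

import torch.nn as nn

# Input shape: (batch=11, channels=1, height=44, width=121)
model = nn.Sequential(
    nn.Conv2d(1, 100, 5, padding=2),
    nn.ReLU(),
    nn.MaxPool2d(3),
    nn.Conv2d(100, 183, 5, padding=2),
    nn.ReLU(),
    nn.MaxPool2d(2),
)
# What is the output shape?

Input shape: (11, 1, 44, 121)
  -> after first Conv2d: (11, 100, 44, 121)
  -> after first MaxPool2d: (11, 100, 14, 40)
  -> after second Conv2d: (11, 183, 14, 40)
Output shape: (11, 183, 7, 20)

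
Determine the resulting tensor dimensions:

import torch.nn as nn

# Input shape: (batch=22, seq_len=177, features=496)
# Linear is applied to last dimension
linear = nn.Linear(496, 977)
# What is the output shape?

Input shape: (22, 177, 496)
Output shape: (22, 177, 977)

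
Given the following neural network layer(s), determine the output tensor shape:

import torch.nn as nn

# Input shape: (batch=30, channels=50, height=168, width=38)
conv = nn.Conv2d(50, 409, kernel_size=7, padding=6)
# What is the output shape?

Input shape: (30, 50, 168, 38)
Output shape: (30, 409, 174, 44)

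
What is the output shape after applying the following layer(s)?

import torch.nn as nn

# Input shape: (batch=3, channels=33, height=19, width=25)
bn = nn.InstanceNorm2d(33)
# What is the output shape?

Input shape: (3, 33, 19, 25)
Output shape: (3, 33, 19, 25)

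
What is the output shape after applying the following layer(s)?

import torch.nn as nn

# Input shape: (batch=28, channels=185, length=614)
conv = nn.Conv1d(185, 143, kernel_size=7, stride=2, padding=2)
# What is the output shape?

Input shape: (28, 185, 614)
Output shape: (28, 143, 306)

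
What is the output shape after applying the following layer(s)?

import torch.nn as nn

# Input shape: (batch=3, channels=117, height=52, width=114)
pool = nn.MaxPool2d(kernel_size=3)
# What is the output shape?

Input shape: (3, 117, 52, 114)
Output shape: (3, 117, 17, 38)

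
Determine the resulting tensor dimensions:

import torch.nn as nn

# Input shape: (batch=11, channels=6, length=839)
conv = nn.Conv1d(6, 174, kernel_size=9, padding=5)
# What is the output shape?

Input shape: (11, 6, 839)
Output shape: (11, 174, 841)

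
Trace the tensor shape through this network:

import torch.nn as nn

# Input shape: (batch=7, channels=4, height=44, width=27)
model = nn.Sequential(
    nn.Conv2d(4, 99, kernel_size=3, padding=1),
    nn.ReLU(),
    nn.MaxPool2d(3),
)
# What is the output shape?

Input shape: (7, 4, 44, 27)
  -> after Conv2d: (7, 99, 44, 27)
  -> after ReLU: (7, 99, 44, 27)
Output shape: (7, 99, 14, 9)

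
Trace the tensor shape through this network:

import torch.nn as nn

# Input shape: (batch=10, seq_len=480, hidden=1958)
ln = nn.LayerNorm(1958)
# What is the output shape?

Input shape: (10, 480, 1958)
Output shape: (10, 480, 1958)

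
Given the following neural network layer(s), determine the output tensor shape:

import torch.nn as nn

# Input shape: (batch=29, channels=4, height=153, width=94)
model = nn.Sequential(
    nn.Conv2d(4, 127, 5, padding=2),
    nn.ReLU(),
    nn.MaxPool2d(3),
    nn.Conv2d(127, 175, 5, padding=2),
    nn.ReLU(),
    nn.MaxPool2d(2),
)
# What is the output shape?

Input shape: (29, 4, 153, 94)
  -> after first Conv2d: (29, 127, 153, 94)
  -> after first MaxPool2d: (29, 127, 51, 31)
  -> after second Conv2d: (29, 175, 51, 31)
Output shape: (29, 175, 25, 15)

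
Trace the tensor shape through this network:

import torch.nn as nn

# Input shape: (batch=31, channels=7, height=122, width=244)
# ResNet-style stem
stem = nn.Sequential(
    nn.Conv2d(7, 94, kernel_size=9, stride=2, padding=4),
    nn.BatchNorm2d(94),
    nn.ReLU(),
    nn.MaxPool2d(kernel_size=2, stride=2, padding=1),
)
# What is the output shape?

Input shape: (31, 7, 122, 244)
  -> after Conv2d 9x9 stride=2: (31, 94, 61, 122)
Output shape: (31, 94, 31, 62)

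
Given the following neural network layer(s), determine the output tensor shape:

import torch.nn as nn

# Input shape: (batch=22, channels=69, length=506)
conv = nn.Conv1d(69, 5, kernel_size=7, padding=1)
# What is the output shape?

Input shape: (22, 69, 506)
Output shape: (22, 5, 502)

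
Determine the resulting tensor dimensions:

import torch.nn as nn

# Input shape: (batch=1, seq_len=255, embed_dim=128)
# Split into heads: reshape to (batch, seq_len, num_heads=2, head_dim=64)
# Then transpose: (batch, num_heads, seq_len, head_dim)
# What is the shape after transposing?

Input shape: (1, 255, 128)
  -> after reshape: (1, 255, 2, 64)
Output shape: (1, 2, 255, 64)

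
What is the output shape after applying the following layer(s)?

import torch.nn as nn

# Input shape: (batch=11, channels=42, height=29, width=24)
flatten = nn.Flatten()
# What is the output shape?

Input shape: (11, 42, 29, 24)
Output shape: (11, 29232)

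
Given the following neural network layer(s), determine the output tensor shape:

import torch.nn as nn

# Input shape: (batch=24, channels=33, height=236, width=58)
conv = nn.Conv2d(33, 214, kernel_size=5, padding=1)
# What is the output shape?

Input shape: (24, 33, 236, 58)
Output shape: (24, 214, 234, 56)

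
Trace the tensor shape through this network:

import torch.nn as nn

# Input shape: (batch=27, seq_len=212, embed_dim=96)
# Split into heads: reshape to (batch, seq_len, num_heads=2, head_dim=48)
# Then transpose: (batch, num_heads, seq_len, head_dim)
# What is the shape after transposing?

Input shape: (27, 212, 96)
  -> after reshape: (27, 212, 2, 48)
Output shape: (27, 2, 212, 48)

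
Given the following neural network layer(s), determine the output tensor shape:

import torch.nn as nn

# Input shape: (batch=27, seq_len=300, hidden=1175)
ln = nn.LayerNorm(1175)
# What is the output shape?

Input shape: (27, 300, 1175)
Output shape: (27, 300, 1175)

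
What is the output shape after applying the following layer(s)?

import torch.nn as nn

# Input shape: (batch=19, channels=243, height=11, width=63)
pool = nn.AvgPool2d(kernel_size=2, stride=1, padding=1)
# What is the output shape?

Input shape: (19, 243, 11, 63)
Output shape: (19, 243, 12, 64)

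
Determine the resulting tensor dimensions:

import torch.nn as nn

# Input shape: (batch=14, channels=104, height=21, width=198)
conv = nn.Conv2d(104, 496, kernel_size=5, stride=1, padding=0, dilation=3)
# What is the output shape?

Input shape: (14, 104, 21, 198)
Output shape: (14, 496, 9, 186)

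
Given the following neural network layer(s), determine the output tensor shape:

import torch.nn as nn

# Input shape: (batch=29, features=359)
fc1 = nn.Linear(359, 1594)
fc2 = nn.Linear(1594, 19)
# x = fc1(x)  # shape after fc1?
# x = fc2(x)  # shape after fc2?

Input shape: (29, 359)
  -> after fc1: (29, 1594)
Output shape: (29, 19)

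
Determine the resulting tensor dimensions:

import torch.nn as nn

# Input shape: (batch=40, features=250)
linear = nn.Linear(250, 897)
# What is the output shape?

Input shape: (40, 250)
Output shape: (40, 897)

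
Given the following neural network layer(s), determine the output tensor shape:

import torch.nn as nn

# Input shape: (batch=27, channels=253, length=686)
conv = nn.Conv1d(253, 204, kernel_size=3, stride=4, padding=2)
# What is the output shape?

Input shape: (27, 253, 686)
Output shape: (27, 204, 172)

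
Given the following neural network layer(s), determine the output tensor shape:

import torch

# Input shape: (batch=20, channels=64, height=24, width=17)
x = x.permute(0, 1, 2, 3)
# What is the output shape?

Input shape: (20, 64, 24, 17)
Output shape: (20, 64, 24, 17)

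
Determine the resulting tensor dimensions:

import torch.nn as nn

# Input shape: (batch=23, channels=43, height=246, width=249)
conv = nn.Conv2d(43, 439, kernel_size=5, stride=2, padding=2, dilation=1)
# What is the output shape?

Input shape: (23, 43, 246, 249)
Output shape: (23, 439, 123, 125)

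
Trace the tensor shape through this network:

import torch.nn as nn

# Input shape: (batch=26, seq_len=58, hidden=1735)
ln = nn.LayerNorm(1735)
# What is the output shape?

Input shape: (26, 58, 1735)
Output shape: (26, 58, 1735)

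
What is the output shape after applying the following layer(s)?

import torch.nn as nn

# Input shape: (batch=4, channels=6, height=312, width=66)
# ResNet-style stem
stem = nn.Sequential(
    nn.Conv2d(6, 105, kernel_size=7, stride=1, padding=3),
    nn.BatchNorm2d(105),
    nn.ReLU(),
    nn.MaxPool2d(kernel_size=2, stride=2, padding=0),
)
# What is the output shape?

Input shape: (4, 6, 312, 66)
  -> after Conv2d 7x7 stride=1: (4, 105, 312, 66)
Output shape: (4, 105, 156, 33)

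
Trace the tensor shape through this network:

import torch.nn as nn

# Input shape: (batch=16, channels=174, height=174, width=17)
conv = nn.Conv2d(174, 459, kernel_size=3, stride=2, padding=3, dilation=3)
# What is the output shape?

Input shape: (16, 174, 174, 17)
Output shape: (16, 459, 87, 9)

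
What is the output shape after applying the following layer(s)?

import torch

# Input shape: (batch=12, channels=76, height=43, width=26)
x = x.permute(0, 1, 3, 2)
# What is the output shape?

Input shape: (12, 76, 43, 26)
Output shape: (12, 76, 26, 43)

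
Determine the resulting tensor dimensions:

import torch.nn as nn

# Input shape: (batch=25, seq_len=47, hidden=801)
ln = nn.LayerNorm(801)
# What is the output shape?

Input shape: (25, 47, 801)
Output shape: (25, 47, 801)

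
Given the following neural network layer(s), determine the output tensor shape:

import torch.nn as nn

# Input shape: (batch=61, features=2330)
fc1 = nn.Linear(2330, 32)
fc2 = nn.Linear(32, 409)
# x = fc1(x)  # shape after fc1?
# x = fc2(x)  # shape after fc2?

Input shape: (61, 2330)
  -> after fc1: (61, 32)
Output shape: (61, 409)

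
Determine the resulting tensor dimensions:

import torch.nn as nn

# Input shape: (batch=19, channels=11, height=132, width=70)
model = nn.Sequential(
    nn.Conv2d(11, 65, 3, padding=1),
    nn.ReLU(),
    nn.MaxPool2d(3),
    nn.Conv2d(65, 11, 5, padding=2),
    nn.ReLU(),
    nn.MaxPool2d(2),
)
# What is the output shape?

Input shape: (19, 11, 132, 70)
  -> after first Conv2d: (19, 65, 132, 70)
  -> after first MaxPool2d: (19, 65, 44, 23)
  -> after second Conv2d: (19, 11, 44, 23)
Output shape: (19, 11, 22, 11)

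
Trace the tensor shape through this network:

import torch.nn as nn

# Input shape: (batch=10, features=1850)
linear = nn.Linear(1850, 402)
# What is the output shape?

Input shape: (10, 1850)
Output shape: (10, 402)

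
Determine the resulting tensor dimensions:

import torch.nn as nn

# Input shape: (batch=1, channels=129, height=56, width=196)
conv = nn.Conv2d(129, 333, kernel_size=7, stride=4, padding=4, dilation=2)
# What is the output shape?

Input shape: (1, 129, 56, 196)
Output shape: (1, 333, 13, 48)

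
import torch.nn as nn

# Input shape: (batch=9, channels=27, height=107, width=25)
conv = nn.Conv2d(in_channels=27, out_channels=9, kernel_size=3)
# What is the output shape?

Input shape: (9, 27, 107, 25)
Output shape: (9, 9, 105, 23)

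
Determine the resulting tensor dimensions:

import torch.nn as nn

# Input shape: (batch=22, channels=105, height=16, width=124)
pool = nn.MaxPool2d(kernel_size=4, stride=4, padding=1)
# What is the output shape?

Input shape: (22, 105, 16, 124)
Output shape: (22, 105, 4, 31)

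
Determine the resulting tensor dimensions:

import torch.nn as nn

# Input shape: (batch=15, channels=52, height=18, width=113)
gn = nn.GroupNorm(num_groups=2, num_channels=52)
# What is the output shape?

Input shape: (15, 52, 18, 113)
Output shape: (15, 52, 18, 113)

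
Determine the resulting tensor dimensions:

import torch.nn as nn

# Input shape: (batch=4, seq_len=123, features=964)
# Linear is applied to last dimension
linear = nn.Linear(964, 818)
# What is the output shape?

Input shape: (4, 123, 964)
Output shape: (4, 123, 818)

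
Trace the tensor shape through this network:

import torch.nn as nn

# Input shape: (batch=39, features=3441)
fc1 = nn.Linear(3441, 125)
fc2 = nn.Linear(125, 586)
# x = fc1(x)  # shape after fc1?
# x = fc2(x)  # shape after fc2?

Input shape: (39, 3441)
  -> after fc1: (39, 125)
Output shape: (39, 586)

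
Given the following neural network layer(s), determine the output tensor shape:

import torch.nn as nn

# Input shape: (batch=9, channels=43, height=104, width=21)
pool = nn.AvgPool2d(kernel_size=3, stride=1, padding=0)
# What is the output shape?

Input shape: (9, 43, 104, 21)
Output shape: (9, 43, 102, 19)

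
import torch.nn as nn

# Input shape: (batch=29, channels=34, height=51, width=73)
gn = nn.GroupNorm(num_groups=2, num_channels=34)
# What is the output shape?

Input shape: (29, 34, 51, 73)
Output shape: (29, 34, 51, 73)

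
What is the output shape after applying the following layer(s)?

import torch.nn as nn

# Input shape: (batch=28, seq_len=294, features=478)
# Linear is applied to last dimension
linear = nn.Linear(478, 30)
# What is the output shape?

Input shape: (28, 294, 478)
Output shape: (28, 294, 30)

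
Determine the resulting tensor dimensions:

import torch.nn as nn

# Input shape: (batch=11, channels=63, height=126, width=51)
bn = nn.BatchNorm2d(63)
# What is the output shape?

Input shape: (11, 63, 126, 51)
Output shape: (11, 63, 126, 51)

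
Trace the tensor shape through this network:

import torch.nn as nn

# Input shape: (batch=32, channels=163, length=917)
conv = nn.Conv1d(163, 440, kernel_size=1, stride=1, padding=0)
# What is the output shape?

Input shape: (32, 163, 917)
Output shape: (32, 440, 917)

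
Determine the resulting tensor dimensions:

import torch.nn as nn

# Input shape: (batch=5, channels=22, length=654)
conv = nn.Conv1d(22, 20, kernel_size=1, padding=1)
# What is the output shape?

Input shape: (5, 22, 654)
Output shape: (5, 20, 656)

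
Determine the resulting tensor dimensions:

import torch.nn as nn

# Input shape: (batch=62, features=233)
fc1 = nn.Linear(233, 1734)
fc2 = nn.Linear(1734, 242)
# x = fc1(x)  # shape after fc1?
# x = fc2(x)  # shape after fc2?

Input shape: (62, 233)
  -> after fc1: (62, 1734)
Output shape: (62, 242)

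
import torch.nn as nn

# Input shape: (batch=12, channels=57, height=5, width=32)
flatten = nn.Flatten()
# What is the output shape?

Input shape: (12, 57, 5, 32)
Output shape: (12, 9120)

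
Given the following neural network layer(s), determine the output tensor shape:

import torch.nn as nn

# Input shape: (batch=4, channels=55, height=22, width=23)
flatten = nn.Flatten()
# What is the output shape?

Input shape: (4, 55, 22, 23)
Output shape: (4, 27830)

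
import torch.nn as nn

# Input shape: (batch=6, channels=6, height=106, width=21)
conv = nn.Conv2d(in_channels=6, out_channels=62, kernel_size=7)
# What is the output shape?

Input shape: (6, 6, 106, 21)
Output shape: (6, 62, 100, 15)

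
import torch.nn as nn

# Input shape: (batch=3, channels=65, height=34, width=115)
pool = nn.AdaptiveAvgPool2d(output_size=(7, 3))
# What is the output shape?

Input shape: (3, 65, 34, 115)
Output shape: (3, 65, 7, 3)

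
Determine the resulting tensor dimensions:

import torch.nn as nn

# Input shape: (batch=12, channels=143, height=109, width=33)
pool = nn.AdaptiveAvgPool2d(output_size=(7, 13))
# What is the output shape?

Input shape: (12, 143, 109, 33)
Output shape: (12, 143, 7, 13)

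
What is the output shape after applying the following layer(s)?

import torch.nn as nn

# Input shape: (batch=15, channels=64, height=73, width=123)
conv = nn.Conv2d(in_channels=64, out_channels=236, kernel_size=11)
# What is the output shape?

Input shape: (15, 64, 73, 123)
Output shape: (15, 236, 63, 113)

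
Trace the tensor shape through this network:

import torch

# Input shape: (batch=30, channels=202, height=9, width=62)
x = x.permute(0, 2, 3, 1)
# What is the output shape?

Input shape: (30, 202, 9, 62)
Output shape: (30, 9, 62, 202)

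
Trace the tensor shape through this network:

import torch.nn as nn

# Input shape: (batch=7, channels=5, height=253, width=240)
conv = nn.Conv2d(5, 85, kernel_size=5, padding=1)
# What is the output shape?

Input shape: (7, 5, 253, 240)
Output shape: (7, 85, 251, 238)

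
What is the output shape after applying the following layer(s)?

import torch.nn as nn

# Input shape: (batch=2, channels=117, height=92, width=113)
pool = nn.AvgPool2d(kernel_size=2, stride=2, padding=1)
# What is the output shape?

Input shape: (2, 117, 92, 113)
Output shape: (2, 117, 47, 57)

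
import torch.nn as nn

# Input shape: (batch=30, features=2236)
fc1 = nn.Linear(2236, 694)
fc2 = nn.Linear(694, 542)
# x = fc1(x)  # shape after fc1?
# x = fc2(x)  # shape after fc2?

Input shape: (30, 2236)
  -> after fc1: (30, 694)
Output shape: (30, 542)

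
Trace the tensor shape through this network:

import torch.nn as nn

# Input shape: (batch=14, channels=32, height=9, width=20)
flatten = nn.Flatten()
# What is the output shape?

Input shape: (14, 32, 9, 20)
Output shape: (14, 5760)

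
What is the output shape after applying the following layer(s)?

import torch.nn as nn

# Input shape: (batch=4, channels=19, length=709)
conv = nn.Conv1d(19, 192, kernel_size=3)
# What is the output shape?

Input shape: (4, 19, 709)
Output shape: (4, 192, 707)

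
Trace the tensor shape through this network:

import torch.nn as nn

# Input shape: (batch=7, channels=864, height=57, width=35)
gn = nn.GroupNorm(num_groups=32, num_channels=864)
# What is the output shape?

Input shape: (7, 864, 57, 35)
Output shape: (7, 864, 57, 35)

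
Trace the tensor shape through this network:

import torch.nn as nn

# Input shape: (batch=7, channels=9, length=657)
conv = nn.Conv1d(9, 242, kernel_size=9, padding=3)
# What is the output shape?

Input shape: (7, 9, 657)
Output shape: (7, 242, 655)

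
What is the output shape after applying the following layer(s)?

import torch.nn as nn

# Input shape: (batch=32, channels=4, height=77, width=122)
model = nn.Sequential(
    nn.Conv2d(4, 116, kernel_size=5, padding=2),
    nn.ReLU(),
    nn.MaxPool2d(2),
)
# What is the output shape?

Input shape: (32, 4, 77, 122)
  -> after Conv2d: (32, 116, 77, 122)
  -> after ReLU: (32, 116, 77, 122)
Output shape: (32, 116, 38, 61)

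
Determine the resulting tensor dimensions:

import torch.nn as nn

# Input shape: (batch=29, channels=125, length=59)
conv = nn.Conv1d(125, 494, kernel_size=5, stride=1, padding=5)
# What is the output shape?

Input shape: (29, 125, 59)
Output shape: (29, 494, 65)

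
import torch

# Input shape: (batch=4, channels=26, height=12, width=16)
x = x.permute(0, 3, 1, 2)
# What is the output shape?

Input shape: (4, 26, 12, 16)
Output shape: (4, 16, 26, 12)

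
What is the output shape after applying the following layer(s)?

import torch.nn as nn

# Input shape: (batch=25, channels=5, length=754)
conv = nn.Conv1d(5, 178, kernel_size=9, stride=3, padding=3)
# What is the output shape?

Input shape: (25, 5, 754)
Output shape: (25, 178, 251)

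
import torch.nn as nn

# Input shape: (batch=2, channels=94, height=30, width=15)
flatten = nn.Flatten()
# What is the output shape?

Input shape: (2, 94, 30, 15)
Output shape: (2, 42300)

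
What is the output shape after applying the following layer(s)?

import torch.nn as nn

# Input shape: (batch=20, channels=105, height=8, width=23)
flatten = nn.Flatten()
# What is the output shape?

Input shape: (20, 105, 8, 23)
Output shape: (20, 19320)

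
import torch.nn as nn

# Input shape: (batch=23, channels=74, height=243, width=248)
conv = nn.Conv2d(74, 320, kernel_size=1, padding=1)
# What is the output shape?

Input shape: (23, 74, 243, 248)
Output shape: (23, 320, 245, 250)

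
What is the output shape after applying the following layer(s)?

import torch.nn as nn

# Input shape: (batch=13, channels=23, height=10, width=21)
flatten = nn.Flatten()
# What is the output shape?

Input shape: (13, 23, 10, 21)
Output shape: (13, 4830)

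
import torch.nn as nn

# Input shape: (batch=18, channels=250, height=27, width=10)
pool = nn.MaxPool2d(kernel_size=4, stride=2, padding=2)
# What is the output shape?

Input shape: (18, 250, 27, 10)
Output shape: (18, 250, 14, 6)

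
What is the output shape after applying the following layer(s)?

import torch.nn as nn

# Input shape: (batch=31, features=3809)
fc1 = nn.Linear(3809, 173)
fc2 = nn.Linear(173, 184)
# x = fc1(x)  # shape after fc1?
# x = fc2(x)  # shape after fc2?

Input shape: (31, 3809)
  -> after fc1: (31, 173)
Output shape: (31, 184)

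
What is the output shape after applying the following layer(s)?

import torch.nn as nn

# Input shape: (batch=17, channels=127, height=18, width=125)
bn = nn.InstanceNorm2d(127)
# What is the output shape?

Input shape: (17, 127, 18, 125)
Output shape: (17, 127, 18, 125)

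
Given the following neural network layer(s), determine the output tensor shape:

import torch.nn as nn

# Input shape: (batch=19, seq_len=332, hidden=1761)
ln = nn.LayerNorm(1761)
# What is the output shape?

Input shape: (19, 332, 1761)
Output shape: (19, 332, 1761)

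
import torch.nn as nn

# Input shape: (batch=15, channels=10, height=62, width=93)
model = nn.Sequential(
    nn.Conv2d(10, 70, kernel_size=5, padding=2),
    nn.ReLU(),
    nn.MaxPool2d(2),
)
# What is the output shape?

Input shape: (15, 10, 62, 93)
  -> after Conv2d: (15, 70, 62, 93)
  -> after ReLU: (15, 70, 62, 93)
Output shape: (15, 70, 31, 46)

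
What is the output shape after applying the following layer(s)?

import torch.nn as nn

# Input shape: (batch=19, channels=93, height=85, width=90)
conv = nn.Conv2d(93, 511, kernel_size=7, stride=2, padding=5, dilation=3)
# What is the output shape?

Input shape: (19, 93, 85, 90)
Output shape: (19, 511, 39, 41)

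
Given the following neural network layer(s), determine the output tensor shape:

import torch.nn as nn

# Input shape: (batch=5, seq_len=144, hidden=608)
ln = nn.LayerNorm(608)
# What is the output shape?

Input shape: (5, 144, 608)
Output shape: (5, 144, 608)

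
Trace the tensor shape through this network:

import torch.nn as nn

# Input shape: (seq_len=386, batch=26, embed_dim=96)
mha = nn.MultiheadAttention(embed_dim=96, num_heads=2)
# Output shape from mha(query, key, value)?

Input shape: (386, 26, 96)
Output shape: (386, 26, 96)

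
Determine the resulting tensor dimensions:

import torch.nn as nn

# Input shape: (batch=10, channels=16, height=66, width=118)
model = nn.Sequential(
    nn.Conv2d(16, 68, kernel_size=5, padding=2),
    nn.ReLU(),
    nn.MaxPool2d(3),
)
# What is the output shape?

Input shape: (10, 16, 66, 118)
  -> after Conv2d: (10, 68, 66, 118)
  -> after ReLU: (10, 68, 66, 118)
Output shape: (10, 68, 22, 39)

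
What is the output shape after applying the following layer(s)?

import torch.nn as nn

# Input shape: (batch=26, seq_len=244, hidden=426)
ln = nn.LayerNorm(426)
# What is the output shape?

Input shape: (26, 244, 426)
Output shape: (26, 244, 426)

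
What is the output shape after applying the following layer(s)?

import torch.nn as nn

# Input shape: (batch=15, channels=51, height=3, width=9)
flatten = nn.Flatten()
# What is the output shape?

Input shape: (15, 51, 3, 9)
Output shape: (15, 1377)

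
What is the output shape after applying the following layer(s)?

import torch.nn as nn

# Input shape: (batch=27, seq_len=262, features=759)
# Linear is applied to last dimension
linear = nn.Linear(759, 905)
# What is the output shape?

Input shape: (27, 262, 759)
Output shape: (27, 262, 905)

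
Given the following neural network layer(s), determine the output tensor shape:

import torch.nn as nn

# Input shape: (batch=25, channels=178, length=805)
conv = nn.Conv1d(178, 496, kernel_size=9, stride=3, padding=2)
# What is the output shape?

Input shape: (25, 178, 805)
Output shape: (25, 496, 267)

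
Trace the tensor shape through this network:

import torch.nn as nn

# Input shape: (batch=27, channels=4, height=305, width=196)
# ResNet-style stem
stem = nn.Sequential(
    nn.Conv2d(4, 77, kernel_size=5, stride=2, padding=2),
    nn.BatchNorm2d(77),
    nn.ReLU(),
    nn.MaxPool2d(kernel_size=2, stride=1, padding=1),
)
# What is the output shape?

Input shape: (27, 4, 305, 196)
  -> after Conv2d 5x5 stride=2: (27, 77, 153, 98)
Output shape: (27, 77, 154, 99)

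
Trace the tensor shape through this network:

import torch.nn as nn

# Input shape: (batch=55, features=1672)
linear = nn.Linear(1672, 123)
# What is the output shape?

Input shape: (55, 1672)
Output shape: (55, 123)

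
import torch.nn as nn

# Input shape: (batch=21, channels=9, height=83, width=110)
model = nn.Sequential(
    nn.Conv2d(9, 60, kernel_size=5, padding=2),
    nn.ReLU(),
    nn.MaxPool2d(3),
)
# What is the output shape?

Input shape: (21, 9, 83, 110)
  -> after Conv2d: (21, 60, 83, 110)
  -> after ReLU: (21, 60, 83, 110)
Output shape: (21, 60, 27, 36)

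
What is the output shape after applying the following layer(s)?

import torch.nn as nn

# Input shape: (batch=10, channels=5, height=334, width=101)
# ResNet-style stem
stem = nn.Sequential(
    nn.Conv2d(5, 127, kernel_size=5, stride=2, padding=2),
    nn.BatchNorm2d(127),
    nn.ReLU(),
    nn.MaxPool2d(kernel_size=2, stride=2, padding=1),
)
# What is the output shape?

Input shape: (10, 5, 334, 101)
  -> after Conv2d 5x5 stride=2: (10, 127, 167, 51)
Output shape: (10, 127, 84, 26)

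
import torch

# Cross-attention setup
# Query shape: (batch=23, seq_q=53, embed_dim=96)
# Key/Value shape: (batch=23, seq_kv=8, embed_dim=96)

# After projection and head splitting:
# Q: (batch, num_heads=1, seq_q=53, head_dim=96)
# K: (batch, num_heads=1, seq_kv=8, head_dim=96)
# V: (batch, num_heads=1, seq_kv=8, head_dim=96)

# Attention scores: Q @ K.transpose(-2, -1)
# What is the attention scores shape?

Input shape: (23, 53, 96)
Output shape: (23, 1, 53, 8)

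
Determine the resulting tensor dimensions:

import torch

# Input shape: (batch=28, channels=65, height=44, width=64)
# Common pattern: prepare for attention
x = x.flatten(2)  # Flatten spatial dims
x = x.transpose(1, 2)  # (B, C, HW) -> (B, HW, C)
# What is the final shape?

Input shape: (28, 65, 44, 64)
  -> after flatten(2): (28, 65, 2816)
Output shape: (28, 2816, 65)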